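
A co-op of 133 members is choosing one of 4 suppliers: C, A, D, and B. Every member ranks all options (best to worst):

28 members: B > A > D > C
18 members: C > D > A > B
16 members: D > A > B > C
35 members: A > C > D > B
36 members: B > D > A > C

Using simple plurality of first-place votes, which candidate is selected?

B

First-place votes: C 18, A 35, D 16, B 64.
B has the most first-place votes.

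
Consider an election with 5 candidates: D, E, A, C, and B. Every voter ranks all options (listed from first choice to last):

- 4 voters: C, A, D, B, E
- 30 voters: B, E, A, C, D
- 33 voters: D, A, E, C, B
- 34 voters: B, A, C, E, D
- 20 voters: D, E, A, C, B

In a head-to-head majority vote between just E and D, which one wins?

Voters preferring E to D: 64; preferring D to E: 57.
E wins the head-to-head.

E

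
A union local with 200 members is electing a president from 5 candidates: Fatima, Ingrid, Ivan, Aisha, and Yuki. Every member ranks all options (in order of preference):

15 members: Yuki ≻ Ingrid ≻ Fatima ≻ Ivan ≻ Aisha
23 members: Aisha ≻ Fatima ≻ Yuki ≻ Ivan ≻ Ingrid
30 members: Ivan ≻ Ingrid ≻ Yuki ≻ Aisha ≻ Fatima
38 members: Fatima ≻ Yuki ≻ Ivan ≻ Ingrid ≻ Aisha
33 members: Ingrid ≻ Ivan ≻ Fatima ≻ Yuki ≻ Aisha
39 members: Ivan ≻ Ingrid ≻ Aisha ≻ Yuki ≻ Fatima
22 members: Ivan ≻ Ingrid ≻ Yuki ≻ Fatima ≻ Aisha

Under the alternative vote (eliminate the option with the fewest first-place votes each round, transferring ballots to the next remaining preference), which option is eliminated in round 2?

Round 1: Fatima 38, Ingrid 33, Ivan 91, Aisha 23, Yuki 15. Eliminate Yuki.
Round 2: Fatima 38, Ingrid 48, Ivan 91, Aisha 23. Eliminate Aisha.

Aisha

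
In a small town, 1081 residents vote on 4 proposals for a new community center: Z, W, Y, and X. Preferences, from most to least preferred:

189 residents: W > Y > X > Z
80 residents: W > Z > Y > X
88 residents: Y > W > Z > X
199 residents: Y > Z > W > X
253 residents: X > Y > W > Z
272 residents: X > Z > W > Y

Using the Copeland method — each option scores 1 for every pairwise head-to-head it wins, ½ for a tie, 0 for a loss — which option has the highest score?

Z: loses to W, Y, and X → score 0.
W: beats Z, Y, and X → score 3.
Y: beats Z and X; loses to W → score 2.
X: beats Z; loses to W and Y → score 1.
W has the best pairwise record.

W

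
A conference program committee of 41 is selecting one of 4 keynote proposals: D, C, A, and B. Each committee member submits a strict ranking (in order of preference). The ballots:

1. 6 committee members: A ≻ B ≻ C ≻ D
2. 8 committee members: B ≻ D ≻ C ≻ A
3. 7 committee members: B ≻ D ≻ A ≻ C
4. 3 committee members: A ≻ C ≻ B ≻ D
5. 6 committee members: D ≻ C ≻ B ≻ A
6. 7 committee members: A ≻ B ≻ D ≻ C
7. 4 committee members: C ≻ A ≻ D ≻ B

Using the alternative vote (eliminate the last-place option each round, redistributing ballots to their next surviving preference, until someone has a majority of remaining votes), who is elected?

B

Round 1: D 6, C 4, A 16, B 15. Eliminate C.
Round 2: D 6, A 20, B 15. Eliminate D.
Round 3: A 20, B 21. B has a majority.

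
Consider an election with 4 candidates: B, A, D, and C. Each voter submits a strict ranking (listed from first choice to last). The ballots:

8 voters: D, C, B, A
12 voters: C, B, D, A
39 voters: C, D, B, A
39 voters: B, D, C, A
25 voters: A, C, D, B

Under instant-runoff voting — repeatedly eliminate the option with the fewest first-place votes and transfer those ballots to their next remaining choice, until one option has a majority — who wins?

Round 1: B 39, A 25, D 8, C 51. Eliminate D.
Round 2: B 39, A 25, C 59. Eliminate A.
Round 3: B 39, C 84. C has a majority.

C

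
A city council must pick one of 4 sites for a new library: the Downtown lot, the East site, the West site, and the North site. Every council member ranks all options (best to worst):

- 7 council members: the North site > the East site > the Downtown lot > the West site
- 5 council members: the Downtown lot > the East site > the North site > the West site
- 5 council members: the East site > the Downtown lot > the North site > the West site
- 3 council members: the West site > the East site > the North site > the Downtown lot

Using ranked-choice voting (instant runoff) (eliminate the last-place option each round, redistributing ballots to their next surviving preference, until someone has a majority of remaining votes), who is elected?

Round 1: the Downtown lot 5, the East site 5, the West site 3, the North site 7. Eliminate the West site.
Round 2: the Downtown lot 5, the East site 8, the North site 7. Eliminate the Downtown lot.
Round 3: the East site 13, the North site 7. The East site has a majority.

the East site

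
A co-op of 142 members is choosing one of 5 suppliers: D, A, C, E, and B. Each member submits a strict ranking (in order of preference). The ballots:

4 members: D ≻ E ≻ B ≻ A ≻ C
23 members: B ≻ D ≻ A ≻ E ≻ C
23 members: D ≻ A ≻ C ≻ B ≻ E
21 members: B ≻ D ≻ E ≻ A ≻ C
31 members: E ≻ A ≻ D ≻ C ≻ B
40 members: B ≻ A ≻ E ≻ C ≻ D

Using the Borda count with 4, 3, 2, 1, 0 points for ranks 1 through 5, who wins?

D: 4·4 + 23·3 + 23·4 + 21·3 + 31·2 + 40·0 = 302
A: 4·1 + 23·2 + 23·3 + 21·1 + 31·3 + 40·3 = 353
C: 4·0 + 23·0 + 23·2 + 21·0 + 31·1 + 40·1 = 117
E: 4·3 + 23·1 + 23·0 + 21·2 + 31·4 + 40·2 = 281
B: 4·2 + 23·4 + 23·1 + 21·4 + 31·0 + 40·4 = 367
B has the highest Borda score (367).

B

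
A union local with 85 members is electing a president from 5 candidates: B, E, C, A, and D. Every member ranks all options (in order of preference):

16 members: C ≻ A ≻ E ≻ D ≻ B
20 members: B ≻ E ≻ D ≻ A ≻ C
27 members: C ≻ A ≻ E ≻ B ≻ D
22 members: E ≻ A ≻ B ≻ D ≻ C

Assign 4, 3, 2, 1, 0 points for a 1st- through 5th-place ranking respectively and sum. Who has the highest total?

E

B: 16·0 + 20·4 + 27·1 + 22·2 = 151
E: 16·2 + 20·3 + 27·2 + 22·4 = 234
C: 16·4 + 20·0 + 27·4 + 22·0 = 172
A: 16·3 + 20·1 + 27·3 + 22·3 = 215
D: 16·1 + 20·2 + 27·0 + 22·1 = 78
E has the highest Borda score (234).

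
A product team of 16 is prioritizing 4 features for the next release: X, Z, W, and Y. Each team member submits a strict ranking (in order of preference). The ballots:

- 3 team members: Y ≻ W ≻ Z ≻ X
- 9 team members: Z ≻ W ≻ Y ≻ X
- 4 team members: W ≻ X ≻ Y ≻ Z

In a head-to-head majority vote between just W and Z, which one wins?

Voters preferring W to Z: 7; preferring Z to W: 9.
Z wins the head-to-head.

Z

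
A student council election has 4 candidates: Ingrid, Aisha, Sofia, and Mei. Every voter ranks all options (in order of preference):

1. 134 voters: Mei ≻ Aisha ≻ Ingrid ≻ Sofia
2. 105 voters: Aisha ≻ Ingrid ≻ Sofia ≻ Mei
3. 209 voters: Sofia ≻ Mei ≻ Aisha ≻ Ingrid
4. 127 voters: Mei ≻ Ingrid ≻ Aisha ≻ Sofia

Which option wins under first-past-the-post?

First-place votes: Ingrid 0, Aisha 105, Sofia 209, Mei 261.
Mei has the most first-place votes.

Mei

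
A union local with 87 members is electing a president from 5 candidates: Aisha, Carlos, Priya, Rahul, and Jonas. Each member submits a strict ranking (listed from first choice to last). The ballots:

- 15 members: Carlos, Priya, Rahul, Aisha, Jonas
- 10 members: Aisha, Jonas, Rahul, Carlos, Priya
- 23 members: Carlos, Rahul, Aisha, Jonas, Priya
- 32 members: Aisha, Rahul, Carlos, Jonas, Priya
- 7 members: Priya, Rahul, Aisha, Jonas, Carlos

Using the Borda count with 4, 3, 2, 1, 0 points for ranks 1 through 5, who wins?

Aisha

Aisha: 15·1 + 10·4 + 23·2 + 32·4 + 7·2 = 243
Carlos: 15·4 + 10·1 + 23·4 + 32·2 + 7·0 = 226
Priya: 15·3 + 10·0 + 23·0 + 32·0 + 7·4 = 73
Rahul: 15·2 + 10·2 + 23·3 + 32·3 + 7·3 = 236
Jonas: 15·0 + 10·3 + 23·1 + 32·1 + 7·1 = 92
Aisha has the highest Borda score (243).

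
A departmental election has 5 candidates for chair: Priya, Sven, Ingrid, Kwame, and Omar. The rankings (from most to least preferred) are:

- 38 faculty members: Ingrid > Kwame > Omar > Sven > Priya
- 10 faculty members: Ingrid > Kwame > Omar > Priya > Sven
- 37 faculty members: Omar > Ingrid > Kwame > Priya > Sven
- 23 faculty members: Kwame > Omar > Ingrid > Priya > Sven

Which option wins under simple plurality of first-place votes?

First-place votes: Priya 0, Sven 0, Ingrid 48, Kwame 23, Omar 37.
Ingrid has the most first-place votes.

Ingrid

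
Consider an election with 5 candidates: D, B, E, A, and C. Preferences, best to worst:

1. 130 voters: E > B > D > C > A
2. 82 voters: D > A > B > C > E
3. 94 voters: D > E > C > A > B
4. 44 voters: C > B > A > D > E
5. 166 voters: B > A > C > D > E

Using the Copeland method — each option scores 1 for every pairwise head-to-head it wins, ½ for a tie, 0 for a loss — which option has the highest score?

B

D: beats E, A, and C; loses to B → score 3.
B: beats D, E, A, and C → score 4.
E: loses to D, B, A, and C → score 0.
A: beats E; loses to D, B, and C → score 1.
C: beats E and A; loses to D and B → score 2.
B has the best pairwise record.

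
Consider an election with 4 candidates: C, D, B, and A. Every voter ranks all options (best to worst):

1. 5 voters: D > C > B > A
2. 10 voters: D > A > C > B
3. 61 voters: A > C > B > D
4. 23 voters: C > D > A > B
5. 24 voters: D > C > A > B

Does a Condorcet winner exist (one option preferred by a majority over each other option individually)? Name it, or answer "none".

Checking pairwise contests:
A beats C 71–52.
C beats D 84–39.
C beats B 123–0.
D beats A 62–61.
Every option loses at least one head-to-head, so there is no Condorcet winner.

none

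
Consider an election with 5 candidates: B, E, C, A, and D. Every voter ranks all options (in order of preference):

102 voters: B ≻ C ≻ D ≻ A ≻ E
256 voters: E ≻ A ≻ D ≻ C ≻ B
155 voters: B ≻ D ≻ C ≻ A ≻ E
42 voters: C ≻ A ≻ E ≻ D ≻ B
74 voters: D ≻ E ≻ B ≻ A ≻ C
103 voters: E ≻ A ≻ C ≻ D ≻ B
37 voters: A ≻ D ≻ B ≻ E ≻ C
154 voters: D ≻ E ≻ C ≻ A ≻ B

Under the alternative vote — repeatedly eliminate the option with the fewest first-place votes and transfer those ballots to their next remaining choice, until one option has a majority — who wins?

Round 1: B 257, E 359, C 42, A 37, D 228. Eliminate A.
Round 2: B 257, E 359, C 42, D 265. Eliminate C.
Round 3: B 257, E 401, D 265. Eliminate B.
Round 4: E 401, D 522. D has a majority.

D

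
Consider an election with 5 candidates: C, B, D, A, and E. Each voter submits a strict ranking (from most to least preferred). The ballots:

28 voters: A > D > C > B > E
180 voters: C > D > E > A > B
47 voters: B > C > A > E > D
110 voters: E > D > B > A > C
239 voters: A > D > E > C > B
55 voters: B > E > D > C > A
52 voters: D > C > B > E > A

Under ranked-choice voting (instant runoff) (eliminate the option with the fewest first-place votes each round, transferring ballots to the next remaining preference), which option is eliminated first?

Round 1: C 180, B 102, D 52, A 267, E 110. Eliminate D.

D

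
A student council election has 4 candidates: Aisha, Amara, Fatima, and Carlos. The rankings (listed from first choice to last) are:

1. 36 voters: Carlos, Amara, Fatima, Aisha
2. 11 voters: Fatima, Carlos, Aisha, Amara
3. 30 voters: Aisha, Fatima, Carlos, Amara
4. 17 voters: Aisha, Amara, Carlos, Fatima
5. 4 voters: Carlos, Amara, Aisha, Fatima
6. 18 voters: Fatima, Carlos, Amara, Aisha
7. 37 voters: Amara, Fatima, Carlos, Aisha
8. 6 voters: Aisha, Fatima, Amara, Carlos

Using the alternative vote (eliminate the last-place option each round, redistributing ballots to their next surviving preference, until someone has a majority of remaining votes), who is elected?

Carlos

Round 1: Aisha 53, Amara 37, Fatima 29, Carlos 40. Eliminate Fatima.
Round 2: Aisha 53, Amara 37, Carlos 69. Eliminate Amara.
Round 3: Aisha 53, Carlos 106. Carlos has a majority.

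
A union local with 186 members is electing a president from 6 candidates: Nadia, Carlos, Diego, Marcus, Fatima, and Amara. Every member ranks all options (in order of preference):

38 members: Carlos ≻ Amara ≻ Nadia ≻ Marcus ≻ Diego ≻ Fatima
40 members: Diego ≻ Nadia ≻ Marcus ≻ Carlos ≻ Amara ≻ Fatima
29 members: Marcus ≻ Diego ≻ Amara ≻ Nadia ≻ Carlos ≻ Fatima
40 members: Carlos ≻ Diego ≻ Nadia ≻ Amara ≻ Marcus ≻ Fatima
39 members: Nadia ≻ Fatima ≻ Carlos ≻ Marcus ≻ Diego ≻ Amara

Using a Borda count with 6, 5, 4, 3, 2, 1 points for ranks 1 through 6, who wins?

Nadia: 38·4 + 40·5 + 29·3 + 40·4 + 39·6 = 833
Carlos: 38·6 + 40·3 + 29·2 + 40·6 + 39·4 = 802
Diego: 38·2 + 40·6 + 29·5 + 40·5 + 39·2 = 739
Marcus: 38·3 + 40·4 + 29·6 + 40·2 + 39·3 = 645
Fatima: 38·1 + 40·1 + 29·1 + 40·1 + 39·5 = 342
Amara: 38·5 + 40·2 + 29·4 + 40·3 + 39·1 = 545
Nadia has the highest Borda score (833).

Nadia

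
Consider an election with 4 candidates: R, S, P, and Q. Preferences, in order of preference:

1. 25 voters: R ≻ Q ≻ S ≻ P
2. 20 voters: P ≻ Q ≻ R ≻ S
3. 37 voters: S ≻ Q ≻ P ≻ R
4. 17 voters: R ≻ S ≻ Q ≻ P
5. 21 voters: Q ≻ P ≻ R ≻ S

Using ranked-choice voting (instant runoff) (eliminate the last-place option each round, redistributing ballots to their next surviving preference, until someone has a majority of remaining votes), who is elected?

Q

Round 1: R 42, S 37, P 20, Q 21. Eliminate P.
Round 2: R 42, S 37, Q 41. Eliminate S.
Round 3: R 42, Q 78. Q has a majority.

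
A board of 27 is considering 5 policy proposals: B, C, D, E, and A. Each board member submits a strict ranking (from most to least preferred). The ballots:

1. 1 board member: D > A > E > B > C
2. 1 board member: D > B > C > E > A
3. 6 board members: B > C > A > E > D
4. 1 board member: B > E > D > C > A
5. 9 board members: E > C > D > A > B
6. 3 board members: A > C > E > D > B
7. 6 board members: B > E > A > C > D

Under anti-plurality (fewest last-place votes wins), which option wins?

E

Last-place votes: B 12, C 1, D 12, E 0, A 2.
E is ranked last by the fewest voters, so E wins.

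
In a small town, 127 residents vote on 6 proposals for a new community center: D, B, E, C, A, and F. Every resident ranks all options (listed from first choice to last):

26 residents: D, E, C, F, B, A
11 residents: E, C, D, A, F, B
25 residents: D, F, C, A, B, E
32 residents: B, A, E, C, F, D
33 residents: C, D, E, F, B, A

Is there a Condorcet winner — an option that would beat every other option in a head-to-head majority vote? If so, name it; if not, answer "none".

Checking pairwise contests:
C beats D 76–51.
D beats B 95–32.
D beats E 84–43.
E beats C 69–58.
D beats A 95–32.
D beats F 95–32.
Every option loses at least one head-to-head, so there is no Condorcet winner.

none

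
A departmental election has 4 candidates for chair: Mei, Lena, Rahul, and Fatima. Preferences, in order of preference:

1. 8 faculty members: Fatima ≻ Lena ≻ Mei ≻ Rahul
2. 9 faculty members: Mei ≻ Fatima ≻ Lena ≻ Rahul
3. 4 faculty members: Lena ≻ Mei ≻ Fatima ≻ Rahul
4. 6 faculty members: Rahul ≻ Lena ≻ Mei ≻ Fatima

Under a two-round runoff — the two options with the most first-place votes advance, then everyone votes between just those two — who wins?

Mei

Round 1 first-place votes: Mei 9, Lena 4, Rahul 6, Fatima 8.
Mei and Fatima advance.
Runoff: Mei is preferred to Fatima by 19 voters; Fatima by 8.
Mei wins the runoff.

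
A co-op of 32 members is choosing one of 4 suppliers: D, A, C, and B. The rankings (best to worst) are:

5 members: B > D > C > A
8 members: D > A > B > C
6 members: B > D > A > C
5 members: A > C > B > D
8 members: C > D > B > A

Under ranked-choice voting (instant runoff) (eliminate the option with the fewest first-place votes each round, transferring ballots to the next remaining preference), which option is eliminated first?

A

Round 1: D 8, A 5, C 8, B 11. Eliminate A.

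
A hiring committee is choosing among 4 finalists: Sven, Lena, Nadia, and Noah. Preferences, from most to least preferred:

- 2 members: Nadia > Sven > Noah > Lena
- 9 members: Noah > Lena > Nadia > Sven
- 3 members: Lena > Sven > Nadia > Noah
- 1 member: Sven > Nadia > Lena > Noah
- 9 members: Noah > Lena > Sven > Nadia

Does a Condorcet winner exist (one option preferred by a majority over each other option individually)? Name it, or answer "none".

Noah

Noah vs Sven: 18–6 for Noah.
Noah vs Lena: 20–4 for Noah.
Noah vs Nadia: 18–6 for Noah.
Noah beats every other option head-to-head.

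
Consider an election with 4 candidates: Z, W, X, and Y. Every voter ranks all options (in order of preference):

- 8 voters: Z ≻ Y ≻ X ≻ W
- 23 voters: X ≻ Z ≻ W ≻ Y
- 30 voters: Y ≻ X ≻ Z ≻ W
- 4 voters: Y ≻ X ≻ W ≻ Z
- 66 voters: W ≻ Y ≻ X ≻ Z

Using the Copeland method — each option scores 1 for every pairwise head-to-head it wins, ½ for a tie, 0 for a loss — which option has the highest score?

W

Z: loses to W, X, and Y → score 0.
W: beats Z, X, and Y → score 3.
X: beats Z; loses to W and Y → score 1.
Y: beats Z and X; loses to W → score 2.
W has the best pairwise record.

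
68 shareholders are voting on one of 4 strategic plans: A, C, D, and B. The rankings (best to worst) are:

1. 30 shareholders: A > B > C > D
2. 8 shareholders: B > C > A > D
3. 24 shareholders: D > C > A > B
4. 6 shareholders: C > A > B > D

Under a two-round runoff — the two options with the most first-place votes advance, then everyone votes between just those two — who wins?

Round 1 first-place votes: A 30, C 6, D 24, B 8.
A and D advance.
Runoff: A is preferred to D by 44 voters; D by 24.
A wins the runoff.

A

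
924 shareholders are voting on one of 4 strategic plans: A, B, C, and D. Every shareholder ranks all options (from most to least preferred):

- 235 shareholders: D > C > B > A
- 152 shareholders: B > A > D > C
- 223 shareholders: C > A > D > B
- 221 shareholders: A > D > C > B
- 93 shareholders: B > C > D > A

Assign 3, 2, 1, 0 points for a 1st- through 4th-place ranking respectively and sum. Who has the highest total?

A: 235·0 + 152·2 + 223·2 + 221·3 + 93·0 = 1413
B: 235·1 + 152·3 + 223·0 + 221·0 + 93·3 = 970
C: 235·2 + 152·0 + 223·3 + 221·1 + 93·2 = 1546
D: 235·3 + 152·1 + 223·1 + 221·2 + 93·1 = 1615
D has the highest Borda score (1615).

D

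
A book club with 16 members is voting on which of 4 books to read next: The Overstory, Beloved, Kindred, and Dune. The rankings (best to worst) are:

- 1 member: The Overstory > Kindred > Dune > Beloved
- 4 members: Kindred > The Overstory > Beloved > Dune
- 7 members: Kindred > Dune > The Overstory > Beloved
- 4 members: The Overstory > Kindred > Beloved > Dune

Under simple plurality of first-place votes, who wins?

First-place votes: The Overstory 5, Beloved 0, Kindred 11, Dune 0.
Kindred has the most first-place votes.

Kindred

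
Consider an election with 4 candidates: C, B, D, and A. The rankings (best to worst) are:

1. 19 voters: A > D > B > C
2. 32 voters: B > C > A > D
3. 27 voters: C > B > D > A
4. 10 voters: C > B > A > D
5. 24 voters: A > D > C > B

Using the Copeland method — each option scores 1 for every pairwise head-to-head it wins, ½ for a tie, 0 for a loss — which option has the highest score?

C: beats B, D, and A → score 3.
B: beats D and A; loses to C → score 2.
D: loses to C, B, and A → score 0.
A: beats D; loses to C and B → score 1.
C has the best pairwise record.

C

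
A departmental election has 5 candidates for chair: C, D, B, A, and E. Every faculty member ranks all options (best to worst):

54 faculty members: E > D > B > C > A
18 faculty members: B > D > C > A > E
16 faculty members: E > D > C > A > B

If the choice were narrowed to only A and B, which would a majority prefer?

B

Voters preferring A to B: 16; preferring B to A: 72.
B wins the head-to-head.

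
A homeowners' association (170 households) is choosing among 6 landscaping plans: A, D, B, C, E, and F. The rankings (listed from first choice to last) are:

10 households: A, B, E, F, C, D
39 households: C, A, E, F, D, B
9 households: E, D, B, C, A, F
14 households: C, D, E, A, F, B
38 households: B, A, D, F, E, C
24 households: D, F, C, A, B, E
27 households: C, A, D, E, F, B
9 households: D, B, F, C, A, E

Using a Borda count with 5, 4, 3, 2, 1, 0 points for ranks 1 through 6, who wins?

A: 10·5 + 39·4 + 9·1 + 14·2 + 38·4 + 24·2 + 27·4 + 9·1 = 560
D: 10·0 + 39·1 + 9·4 + 14·4 + 38·3 + 24·5 + 27·3 + 9·5 = 491
B: 10·4 + 39·0 + 9·3 + 14·0 + 38·5 + 24·1 + 27·0 + 9·4 = 317
C: 10·1 + 39·5 + 9·2 + 14·5 + 38·0 + 24·3 + 27·5 + 9·2 = 518
E: 10·3 + 39·3 + 9·5 + 14·3 + 38·1 + 24·0 + 27·2 + 9·0 = 326
F: 10·2 + 39·2 + 9·0 + 14·1 + 38·2 + 24·4 + 27·1 + 9·3 = 338
A has the highest Borda score (560).

A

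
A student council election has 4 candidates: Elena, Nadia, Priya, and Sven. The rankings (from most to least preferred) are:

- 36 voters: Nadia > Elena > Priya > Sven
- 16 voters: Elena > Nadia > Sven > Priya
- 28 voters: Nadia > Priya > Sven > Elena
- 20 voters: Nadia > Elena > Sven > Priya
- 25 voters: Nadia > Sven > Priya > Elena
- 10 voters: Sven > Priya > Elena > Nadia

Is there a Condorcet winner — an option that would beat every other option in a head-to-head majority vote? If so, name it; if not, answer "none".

Nadia vs Elena: 109–26 for Nadia.
Nadia vs Priya: 125–10 for Nadia.
Nadia vs Sven: 125–10 for Nadia.
Nadia beats every other option head-to-head.

Nadia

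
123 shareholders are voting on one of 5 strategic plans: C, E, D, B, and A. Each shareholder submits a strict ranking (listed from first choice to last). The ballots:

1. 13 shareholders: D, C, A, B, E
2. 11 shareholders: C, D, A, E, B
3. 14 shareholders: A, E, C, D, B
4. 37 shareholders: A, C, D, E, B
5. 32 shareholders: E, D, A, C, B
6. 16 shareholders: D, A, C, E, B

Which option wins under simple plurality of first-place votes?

First-place votes: C 11, E 32, D 29, B 0, A 51.
A has the most first-place votes.

A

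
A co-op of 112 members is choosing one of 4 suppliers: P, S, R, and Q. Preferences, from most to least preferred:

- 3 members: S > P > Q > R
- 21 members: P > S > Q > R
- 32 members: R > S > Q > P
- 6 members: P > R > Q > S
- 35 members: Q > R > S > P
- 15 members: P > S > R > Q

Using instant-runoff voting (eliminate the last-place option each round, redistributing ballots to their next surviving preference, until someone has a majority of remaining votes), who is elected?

Q

Round 1: P 42, S 3, R 32, Q 35. Eliminate S.
Round 2: P 45, R 32, Q 35. Eliminate R.
Round 3: P 45, Q 67. Q has a majority.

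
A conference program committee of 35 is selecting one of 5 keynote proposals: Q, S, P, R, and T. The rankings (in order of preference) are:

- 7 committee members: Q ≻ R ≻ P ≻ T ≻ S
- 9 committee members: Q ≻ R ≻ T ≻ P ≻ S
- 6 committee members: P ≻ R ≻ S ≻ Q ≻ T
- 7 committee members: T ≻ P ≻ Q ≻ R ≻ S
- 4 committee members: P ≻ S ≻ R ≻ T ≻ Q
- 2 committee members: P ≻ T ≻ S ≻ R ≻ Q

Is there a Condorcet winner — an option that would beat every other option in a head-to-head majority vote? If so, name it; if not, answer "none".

P vs Q: 19–16 for P.
P vs S: 35–0 for P.
P vs R: 19–16 for P.
P vs T: 19–16 for P.
P beats every other option head-to-head.

P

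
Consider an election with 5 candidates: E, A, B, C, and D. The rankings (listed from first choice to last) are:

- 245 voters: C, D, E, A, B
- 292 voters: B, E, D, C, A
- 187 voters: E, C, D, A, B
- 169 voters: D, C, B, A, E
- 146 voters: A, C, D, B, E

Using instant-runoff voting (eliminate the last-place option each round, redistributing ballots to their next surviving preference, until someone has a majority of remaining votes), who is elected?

C

Round 1: E 187, A 146, B 292, C 245, D 169. Eliminate A.
Round 2: E 187, B 292, C 391, D 169. Eliminate D.
Round 3: E 187, B 292, C 560. C has a majority.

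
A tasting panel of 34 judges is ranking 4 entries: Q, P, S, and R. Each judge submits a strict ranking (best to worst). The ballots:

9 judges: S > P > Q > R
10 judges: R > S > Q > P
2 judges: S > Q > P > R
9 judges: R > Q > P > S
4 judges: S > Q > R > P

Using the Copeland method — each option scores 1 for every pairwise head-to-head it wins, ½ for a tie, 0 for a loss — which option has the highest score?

R

Q: beats P; loses to S and R → score 1.
P: loses to Q, S, and R → score 0.
S: beats Q and P; loses to R → score 2.
R: beats Q, P, and S → score 3.
R has the best pairwise record.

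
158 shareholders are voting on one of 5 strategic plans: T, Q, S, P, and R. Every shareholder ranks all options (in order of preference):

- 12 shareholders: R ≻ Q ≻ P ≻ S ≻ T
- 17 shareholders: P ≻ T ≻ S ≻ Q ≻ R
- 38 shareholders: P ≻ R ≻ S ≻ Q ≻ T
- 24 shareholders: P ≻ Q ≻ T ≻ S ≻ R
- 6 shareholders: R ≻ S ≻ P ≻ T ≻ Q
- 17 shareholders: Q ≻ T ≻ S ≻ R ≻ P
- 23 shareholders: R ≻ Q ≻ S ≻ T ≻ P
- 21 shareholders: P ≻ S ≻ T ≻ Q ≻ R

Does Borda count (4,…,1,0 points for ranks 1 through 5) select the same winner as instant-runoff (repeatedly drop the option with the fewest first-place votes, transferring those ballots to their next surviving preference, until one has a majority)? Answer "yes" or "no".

Borda — scores: T 221, Q 321, S 307, P 436, R 295. Winner: P.
Instant-runoff — R1 T 0, Q 17, S 0, P 100, R 41 (P winner). Winner: P.
The two methods agree.

yes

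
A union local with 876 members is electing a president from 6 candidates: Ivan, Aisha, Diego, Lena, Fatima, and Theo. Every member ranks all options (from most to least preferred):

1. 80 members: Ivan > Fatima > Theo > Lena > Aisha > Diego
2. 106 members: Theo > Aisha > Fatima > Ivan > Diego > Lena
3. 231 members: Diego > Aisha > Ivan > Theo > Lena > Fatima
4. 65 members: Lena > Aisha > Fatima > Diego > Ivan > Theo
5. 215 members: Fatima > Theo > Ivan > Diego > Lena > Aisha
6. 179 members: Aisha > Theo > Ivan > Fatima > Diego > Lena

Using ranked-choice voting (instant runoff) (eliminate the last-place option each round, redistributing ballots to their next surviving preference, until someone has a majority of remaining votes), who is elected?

Round 1: Ivan 80, Aisha 179, Diego 231, Lena 65, Fatima 215, Theo 106. Eliminate Lena.
Round 2: Ivan 80, Aisha 244, Diego 231, Fatima 215, Theo 106. Eliminate Ivan.
Round 3: Aisha 244, Diego 231, Fatima 295, Theo 106. Eliminate Theo.
Round 4: Aisha 350, Diego 231, Fatima 295. Eliminate Diego.
Round 5: Aisha 581, Fatima 295. Aisha has a majority.

Aisha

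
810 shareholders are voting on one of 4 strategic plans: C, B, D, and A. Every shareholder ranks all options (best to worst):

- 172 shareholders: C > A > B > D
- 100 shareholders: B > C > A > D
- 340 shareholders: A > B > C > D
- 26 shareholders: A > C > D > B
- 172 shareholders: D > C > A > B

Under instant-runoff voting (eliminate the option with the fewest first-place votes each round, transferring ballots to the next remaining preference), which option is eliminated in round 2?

D

Round 1: C 172, B 100, D 172, A 366. Eliminate B.
Round 2: C 272, D 172, A 366. Eliminate D.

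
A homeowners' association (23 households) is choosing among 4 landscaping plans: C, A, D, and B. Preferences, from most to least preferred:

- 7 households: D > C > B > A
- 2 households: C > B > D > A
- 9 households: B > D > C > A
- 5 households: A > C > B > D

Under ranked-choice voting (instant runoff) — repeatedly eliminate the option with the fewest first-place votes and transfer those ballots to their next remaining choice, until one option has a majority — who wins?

B

Round 1: C 2, A 5, D 7, B 9. Eliminate C.
Round 2: A 5, D 7, B 11. Eliminate A.
Round 3: D 7, B 16. B has a majority.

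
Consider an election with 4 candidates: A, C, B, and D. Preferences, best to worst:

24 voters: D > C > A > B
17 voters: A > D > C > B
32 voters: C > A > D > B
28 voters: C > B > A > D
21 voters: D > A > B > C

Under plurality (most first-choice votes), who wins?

C

First-place votes: A 17, C 60, B 0, D 45.
C has the most first-place votes.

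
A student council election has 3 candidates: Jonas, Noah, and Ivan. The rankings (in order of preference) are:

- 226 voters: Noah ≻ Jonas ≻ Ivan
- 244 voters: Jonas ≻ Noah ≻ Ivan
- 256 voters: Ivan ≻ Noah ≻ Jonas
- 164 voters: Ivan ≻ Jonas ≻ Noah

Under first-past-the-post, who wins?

Ivan

First-place votes: Jonas 244, Noah 226, Ivan 420.
Ivan has the most first-place votes.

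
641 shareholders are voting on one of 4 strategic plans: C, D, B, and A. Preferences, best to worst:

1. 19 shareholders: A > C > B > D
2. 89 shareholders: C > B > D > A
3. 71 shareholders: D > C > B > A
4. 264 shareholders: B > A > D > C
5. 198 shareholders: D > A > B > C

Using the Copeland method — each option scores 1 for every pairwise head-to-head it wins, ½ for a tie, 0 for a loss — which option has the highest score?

C: loses to D, B, and A → score 0.
D: beats C and A; loses to B → score 2.
B: beats C, D, and A → score 3.
A: beats C; loses to D and B → score 1.
B has the best pairwise record.

B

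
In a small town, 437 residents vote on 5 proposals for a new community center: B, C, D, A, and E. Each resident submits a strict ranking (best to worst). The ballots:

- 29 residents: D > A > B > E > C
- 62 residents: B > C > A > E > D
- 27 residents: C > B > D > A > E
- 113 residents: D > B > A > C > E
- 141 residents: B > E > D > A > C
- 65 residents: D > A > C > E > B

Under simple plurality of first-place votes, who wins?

D

First-place votes: B 203, C 27, D 207, A 0, E 0.
D has the most first-place votes.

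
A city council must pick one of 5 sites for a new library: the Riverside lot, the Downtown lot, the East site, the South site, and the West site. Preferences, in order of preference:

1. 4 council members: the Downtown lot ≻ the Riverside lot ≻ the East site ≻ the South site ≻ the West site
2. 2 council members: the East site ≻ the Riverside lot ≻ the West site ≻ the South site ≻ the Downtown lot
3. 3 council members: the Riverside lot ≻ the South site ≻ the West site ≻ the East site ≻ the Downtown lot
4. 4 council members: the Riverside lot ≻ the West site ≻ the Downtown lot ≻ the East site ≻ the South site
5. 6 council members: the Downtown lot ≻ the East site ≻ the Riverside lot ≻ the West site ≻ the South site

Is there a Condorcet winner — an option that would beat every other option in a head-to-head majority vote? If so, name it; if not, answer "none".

the Downtown lot

the Downtown lot vs the Riverside lot: 10–9 for the Downtown lot.
the Downtown lot vs the East site: 14–5 for the Downtown lot.
the Downtown lot vs the South site: 14–5 for the Downtown lot.
the Downtown lot vs the West site: 10–9 for the Downtown lot.
the Downtown lot beats every other option head-to-head.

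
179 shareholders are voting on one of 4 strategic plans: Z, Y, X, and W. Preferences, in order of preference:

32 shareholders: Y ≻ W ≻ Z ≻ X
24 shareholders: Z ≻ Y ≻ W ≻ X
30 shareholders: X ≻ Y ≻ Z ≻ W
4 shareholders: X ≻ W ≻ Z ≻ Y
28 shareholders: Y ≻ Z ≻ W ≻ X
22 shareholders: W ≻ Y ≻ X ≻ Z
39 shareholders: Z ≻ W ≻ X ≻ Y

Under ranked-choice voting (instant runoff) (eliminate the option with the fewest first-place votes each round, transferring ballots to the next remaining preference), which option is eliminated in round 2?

Round 1: Z 63, Y 60, X 34, W 22. Eliminate W.
Round 2: Z 63, Y 82, X 34. Eliminate X.

X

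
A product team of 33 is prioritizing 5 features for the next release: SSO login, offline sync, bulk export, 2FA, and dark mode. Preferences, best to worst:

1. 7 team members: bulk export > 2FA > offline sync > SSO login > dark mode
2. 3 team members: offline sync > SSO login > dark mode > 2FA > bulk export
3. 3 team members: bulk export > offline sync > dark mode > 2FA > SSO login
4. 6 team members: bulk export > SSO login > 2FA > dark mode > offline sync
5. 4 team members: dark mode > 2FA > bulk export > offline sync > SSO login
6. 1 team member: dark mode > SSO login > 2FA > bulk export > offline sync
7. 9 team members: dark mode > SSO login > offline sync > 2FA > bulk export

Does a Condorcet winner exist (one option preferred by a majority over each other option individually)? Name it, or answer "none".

dark mode

dark mode vs SSO login: 17–16 for dark mode.
dark mode vs offline sync: 20–13 for dark mode.
dark mode vs bulk export: 17–16 for dark mode.
dark mode vs 2FA: 20–13 for dark mode.
dark mode beats every other option head-to-head.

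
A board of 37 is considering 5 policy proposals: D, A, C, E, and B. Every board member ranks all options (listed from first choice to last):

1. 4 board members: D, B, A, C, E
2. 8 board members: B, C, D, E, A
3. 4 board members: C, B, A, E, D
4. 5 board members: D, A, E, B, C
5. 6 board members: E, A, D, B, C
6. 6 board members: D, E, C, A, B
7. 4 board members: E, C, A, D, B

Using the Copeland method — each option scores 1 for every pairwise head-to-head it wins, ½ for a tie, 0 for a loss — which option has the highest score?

D

D: beats A, C, E, and B → score 4.
A: beats B; loses to D, C, and E → score 1.
C: beats A; loses to D, E, and B → score 1.
E: beats A, C, and B; loses to D → score 3.
B: beats C; loses to D, A, and E → score 1.
D has the best pairwise record.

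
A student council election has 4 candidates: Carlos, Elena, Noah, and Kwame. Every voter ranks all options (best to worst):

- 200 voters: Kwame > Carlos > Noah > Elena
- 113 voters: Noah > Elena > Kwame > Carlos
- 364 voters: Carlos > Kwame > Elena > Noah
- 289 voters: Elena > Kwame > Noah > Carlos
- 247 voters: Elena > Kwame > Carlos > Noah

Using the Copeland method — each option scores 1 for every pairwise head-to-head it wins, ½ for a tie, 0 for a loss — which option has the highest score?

Elena

Carlos: beats Noah; loses to Elena and Kwame → score 1.
Elena: beats Carlos, Noah, and Kwame → score 3.
Noah: loses to Carlos, Elena, and Kwame → score 0.
Kwame: beats Carlos and Noah; loses to Elena → score 2.
Elena has the best pairwise record.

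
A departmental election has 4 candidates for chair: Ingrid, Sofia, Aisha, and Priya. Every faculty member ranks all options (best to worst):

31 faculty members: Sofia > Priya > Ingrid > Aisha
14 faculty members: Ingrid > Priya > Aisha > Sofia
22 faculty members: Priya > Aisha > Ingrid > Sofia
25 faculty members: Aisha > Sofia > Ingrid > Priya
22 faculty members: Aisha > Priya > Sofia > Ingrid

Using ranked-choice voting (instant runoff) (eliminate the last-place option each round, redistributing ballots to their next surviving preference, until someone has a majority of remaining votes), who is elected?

Priya

Round 1: Ingrid 14, Sofia 31, Aisha 47, Priya 22. Eliminate Ingrid.
Round 2: Sofia 31, Aisha 47, Priya 36. Eliminate Sofia.
Round 3: Aisha 47, Priya 67. Priya has a majority.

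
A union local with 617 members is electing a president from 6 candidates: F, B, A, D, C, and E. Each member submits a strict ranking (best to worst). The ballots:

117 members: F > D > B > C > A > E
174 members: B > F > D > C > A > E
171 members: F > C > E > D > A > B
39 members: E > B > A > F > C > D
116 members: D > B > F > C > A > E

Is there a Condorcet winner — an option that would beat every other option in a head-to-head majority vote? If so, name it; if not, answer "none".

none

Checking pairwise contests:
B beats F 329–288.
D beats B 404–213.
F beats A 578–39.
F beats D 501–116.
F beats C 617–0.
F beats E 578–39.
Every option loses at least one head-to-head, so there is no Condorcet winner.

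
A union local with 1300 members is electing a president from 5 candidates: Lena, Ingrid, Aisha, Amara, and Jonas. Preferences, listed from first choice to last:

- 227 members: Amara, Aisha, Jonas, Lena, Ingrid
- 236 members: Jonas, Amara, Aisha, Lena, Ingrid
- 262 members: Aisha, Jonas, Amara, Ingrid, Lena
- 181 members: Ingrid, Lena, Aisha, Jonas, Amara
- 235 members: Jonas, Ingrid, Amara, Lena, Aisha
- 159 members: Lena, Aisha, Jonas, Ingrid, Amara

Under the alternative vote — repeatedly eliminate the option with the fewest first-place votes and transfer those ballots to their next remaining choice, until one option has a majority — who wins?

Round 1: Lena 159, Ingrid 181, Aisha 262, Amara 227, Jonas 471. Eliminate Lena.
Round 2: Ingrid 181, Aisha 421, Amara 227, Jonas 471. Eliminate Ingrid.
Round 3: Aisha 602, Amara 227, Jonas 471. Eliminate Amara.
Round 4: Aisha 829, Jonas 471. Aisha has a majority.

Aisha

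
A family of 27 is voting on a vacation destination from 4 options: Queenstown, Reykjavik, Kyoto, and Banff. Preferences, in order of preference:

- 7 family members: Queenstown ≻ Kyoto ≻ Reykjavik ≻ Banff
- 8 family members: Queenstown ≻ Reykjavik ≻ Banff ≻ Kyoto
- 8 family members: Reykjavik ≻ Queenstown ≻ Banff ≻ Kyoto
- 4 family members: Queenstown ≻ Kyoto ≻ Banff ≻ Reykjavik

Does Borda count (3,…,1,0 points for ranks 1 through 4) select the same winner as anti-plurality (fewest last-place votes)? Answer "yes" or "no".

Borda — scores: Queenstown 73, Reykjavik 47, Kyoto 22, Banff 20. Winner: Queenstown.
Anti-plurality — last-place votes: Queenstown 0, Reykjavik 4, Kyoto 16, Banff 7. Winner: Queenstown.
The two methods agree.

yes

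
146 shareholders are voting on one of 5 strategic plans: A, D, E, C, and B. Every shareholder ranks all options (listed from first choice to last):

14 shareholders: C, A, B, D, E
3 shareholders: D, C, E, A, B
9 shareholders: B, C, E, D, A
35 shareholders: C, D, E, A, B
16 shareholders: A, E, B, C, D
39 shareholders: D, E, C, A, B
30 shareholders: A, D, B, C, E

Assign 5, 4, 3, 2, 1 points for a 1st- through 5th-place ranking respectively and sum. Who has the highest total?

A: 14·4 + 3·2 + 9·1 + 35·2 + 16·5 + 39·2 + 30·5 = 449
D: 14·2 + 3·5 + 9·2 + 35·4 + 16·1 + 39·5 + 30·4 = 532
E: 14·1 + 3·3 + 9·3 + 35·3 + 16·4 + 39·4 + 30·1 = 405
C: 14·5 + 3·4 + 9·4 + 35·5 + 16·2 + 39·3 + 30·2 = 502
B: 14·3 + 3·1 + 9·5 + 35·1 + 16·3 + 39·1 + 30·3 = 302
D has the highest Borda score (532).

D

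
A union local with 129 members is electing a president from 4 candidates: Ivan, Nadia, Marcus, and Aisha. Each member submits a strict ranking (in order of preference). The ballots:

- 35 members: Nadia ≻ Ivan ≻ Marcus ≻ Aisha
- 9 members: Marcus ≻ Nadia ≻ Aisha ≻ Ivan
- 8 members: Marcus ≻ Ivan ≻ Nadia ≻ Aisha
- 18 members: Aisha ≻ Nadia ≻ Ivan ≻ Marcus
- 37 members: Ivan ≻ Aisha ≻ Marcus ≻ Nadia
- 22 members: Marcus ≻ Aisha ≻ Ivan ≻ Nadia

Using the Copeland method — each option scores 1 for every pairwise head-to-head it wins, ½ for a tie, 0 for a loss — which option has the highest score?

Ivan: beats Nadia, Marcus, and Aisha → score 3.
Nadia: loses to Ivan, Marcus, and Aisha → score 0.
Marcus: beats Nadia and Aisha; loses to Ivan → score 2.
Aisha: beats Nadia; loses to Ivan and Marcus → score 1.
Ivan has the best pairwise record.

Ivan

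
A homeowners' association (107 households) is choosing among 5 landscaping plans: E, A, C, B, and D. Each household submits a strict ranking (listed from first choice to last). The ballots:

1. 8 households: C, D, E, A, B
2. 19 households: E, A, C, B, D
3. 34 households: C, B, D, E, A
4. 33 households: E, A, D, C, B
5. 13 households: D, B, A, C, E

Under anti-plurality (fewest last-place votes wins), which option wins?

Last-place votes: E 13, A 34, C 0, B 41, D 19.
C is ranked last by the fewest voters, so C wins.

C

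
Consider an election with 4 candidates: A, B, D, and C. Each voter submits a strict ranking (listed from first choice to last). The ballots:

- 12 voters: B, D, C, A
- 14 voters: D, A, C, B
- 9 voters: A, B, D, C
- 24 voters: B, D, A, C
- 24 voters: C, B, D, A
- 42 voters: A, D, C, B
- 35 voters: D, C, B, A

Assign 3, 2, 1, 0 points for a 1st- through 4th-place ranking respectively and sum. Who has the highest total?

D

A: 12·0 + 14·2 + 9·3 + 24·1 + 24·0 + 42·3 + 35·0 = 205
B: 12·3 + 14·0 + 9·2 + 24·3 + 24·2 + 42·0 + 35·1 = 209
D: 12·2 + 14·3 + 9·1 + 24·2 + 24·1 + 42·2 + 35·3 = 336
C: 12·1 + 14·1 + 9·0 + 24·0 + 24·3 + 42·1 + 35·2 = 210
D has the highest Borda score (336).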